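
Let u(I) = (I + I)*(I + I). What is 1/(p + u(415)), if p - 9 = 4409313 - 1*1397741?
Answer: 1/3700481 ≈ 2.7023e-7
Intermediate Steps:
p = 3011581 (p = 9 + (4409313 - 1*1397741) = 9 + (4409313 - 1397741) = 9 + 3011572 = 3011581)
u(I) = 4*I² (u(I) = (2*I)*(2*I) = 4*I²)
1/(p + u(415)) = 1/(3011581 + 4*415²) = 1/(3011581 + 4*172225) = 1/(3011581 + 688900) = 1/3700481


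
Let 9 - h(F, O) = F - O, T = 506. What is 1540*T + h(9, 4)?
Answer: 779244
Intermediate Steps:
h(F, O) = 9 + O - F (h(F, O) = 9 - (F - O) = 9 + (O - F) = 9 + O - F)
1540*T + h(9, 4) = 1540*506 + (9 + 4 - 1*9) = 779240 + (9 + 4 - 9) = 779240 + 4 = 779244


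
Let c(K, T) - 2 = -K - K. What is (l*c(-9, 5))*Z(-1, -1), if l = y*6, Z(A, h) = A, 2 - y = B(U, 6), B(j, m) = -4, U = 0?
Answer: -720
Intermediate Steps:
y = 6 (y = 2 - 1*(-4) = 2 + 4 = 6)
c(K, T) = 2 - 2*K (c(K, T) = 2 + (-K - K) = 2 - 2*K)
l = 36 (l = 6*6 = 36)
(l*c(-9, 5))*Z(-1, -1) = (36*(2 - 2*(-9)))*(-1) = (36*(2 + 18))*(-1) = (36*20)*(-1) = 720*(-1) = -720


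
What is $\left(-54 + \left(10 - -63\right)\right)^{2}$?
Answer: $361$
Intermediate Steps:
$\left(-54 + \left(10 - -63\right)\right)^{2} = \left(-54 + \left(10 + 63\right)\right)^{2} = \left(-54 + 73\right)^{2} = 19^{2} = 361$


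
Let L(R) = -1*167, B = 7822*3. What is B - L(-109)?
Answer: 23633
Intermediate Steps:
B = 23466
L(R) = -167
B - L(-109) = 23466 - 1*(-167) = 23466 + 167 = 23633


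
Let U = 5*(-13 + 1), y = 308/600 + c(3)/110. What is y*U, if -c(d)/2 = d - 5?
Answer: -1814/55 ≈ -32.982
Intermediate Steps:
c(d) = 10 - 2*d (c(d) = -2*(d - 5) = -2*(-5 + d) = 10 - 2*d)
y = 907/1650 (y = 308/600 + (10 - 2*3)/110 = 308*(1/600) + (10 - 6)*(1/110) = 77/150 + 4*(1/110) = 77/150 + 2/55 = 907/1650 ≈ 0.54970)
U = -60 (U = 5*(-12) = -60)
y*U = (907/1650)*(-60) = -1814/55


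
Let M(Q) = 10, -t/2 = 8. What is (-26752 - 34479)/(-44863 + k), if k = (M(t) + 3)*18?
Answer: 61231/44629 ≈ 1.3720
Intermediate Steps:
t = -16 (t = -2*8 = -16)
k = 234 (k = (10 + 3)*18 = 13*18 = 234)
(-26752 - 34479)/(-44863 + k) = (-26752 - 34479)/(-44863 + 234) = -61231/(-44629) = -61231*(-1/44629) = 61231/44629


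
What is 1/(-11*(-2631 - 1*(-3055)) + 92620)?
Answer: 1/87956 ≈ 1.1369e-5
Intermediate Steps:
1/(-11*(-2631 - 1*(-3055)) + 92620) = 1/(-11*(-2631 + 3055) + 92620) = 1/(-11*424 + 92620) = 1/(-4664 + 92620) = 1/87956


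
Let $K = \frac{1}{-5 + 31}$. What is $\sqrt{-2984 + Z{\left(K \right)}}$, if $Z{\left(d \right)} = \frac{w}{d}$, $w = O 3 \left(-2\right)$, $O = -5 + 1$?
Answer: $2 i \sqrt{590} \approx 48.58 i$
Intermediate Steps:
$O = -4$
$K = \frac{1}{26} \approx 0.038462$
$w = 24$ ($w = \left(-4\right) 3 \left(-2\right) = \left(-12\right) \left(-2\right) = 24$)
$Z{\left(d \right)} = \frac{24}{d}$
$\sqrt{-2984 + Z{\left(K \right)}} = \sqrt{-2984 + 24 \frac{1}{\frac{1}{26}}} = \sqrt{-2984 + 24 \cdot 26} = \sqrt{-2984 + 624} = \sqrt{-2360} = 2 i \sqrt{590}$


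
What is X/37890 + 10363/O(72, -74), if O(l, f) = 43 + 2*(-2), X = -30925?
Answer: 26096533/98514 ≈ 264.90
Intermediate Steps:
O(l, f) = 39 (O(l, f) = 43 - 4 = 39)
X/37890 + 10363/O(72, -74) = -30925/37890 + 10363/39 = -30925*1/37890 + 10363*(1/39) = -6185/7578 + 10363/39 = 26096533/98514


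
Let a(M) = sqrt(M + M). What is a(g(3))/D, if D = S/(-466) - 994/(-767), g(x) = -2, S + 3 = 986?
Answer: -714844*I/290757 ≈ -2.4586*I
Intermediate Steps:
S = 983 (S = -3 + 986 = 983)
a(M) = sqrt(2)*sqrt(M) (a(M) = sqrt(2*M) = sqrt(2)*sqrt(M))
D = -290757/357422 (D = 983/(-466) - 994/(-767) = 983*(-1/466) - 994*(-1/767) = -983/466 + 994/767 = -290757/357422 ≈ -0.81348)
a(g(3))/D = (sqrt(2)*sqrt(-2))/(-290757/357422) = (sqrt(2)*(I*sqrt(2)))*(-357422/290757) = (2*I)*(-357422/290757) = -714844*I/290757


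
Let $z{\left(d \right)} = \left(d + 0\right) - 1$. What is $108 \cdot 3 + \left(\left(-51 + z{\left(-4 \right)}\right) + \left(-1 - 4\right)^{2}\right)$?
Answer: $293$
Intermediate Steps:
$z{\left(d \right)} = -1 + d$ ($z{\left(d \right)} = d - 1 = -1 + d$)
$108 \cdot 3 + \left(\left(-51 + z{\left(-4 \right)}\right) + \left(-1 - 4\right)^{2}\right) = 108 \cdot 3 + \left(\left(-51 - 5\right) + \left(-1 - 4\right)^{2}\right) = 324 + \left(\left(-51 - 5\right) + \left(-5\right)^{2}\right) = 324 + \left(-56 + 25\right) = 324 - 31 = 293$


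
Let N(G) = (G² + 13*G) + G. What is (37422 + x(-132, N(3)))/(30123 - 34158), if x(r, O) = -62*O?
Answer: -2284/269 ≈ -8.4907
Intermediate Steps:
N(G) = G² + 14*G
(37422 + x(-132, N(3)))/(30123 - 34158) = (37422 - 186*(14 + 3))/(30123 - 34158) = (37422 - 186*17)/(-4035) = (37422 - 62*51)*(-1/4035) = (37422 - 3162)*(-1/4035) = 34260*(-1/4035) = -2284/269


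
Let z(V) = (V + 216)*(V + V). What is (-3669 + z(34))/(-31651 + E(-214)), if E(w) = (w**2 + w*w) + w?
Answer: 13331/59727 ≈ 0.22320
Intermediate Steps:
E(w) = w + 2*w**2 (E(w) = (w**2 + w**2) + w = 2*w**2 + w = w + 2*w**2)
z(V) = 2*V*(216 + V) (z(V) = (216 + V)*(2*V) = 2*V*(216 + V))
(-3669 + z(34))/(-31651 + E(-214)) = (-3669 + 2*34*(216 + 34))/(-31651 - 214*(1 + 2*(-214))) = (-3669 + 2*34*250)/(-31651 - 214*(1 - 428)) = (-3669 + 17000)/(-31651 - 214*(-427)) = 13331/(-31651 + 91378) = 13331/59727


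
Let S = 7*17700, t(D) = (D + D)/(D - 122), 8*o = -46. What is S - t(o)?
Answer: 63312854/511 ≈ 1.2390e+5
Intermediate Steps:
o = -23/4 (o = (⅛)*(-46) = -23/4 ≈ -5.7500)
t(D) = 2*D/(-122 + D) (t(D) = (2*D)/(-122 + D) = 2*D/(-122 + D))
S = 123900
S - t(o) = 123900 - 2*(-23)/(4*(-122 - 23/4)) = 123900 - 2*(-23)/(4*(-511/4)) = 123900 - 2*(-23)*(-4)/(4*511) = 123900 - 1*46/511 = 123900 - 46/511 = 63312854/511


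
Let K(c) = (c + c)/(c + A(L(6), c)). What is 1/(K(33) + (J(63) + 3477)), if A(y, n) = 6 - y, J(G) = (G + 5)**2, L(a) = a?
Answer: 1/8103 ≈ 0.00012341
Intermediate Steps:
J(G) = (5 + G)**2
K(c) = 2 (K(c) = (c + c)/(c + (6 - 1*6)) = (2*c)/(c + (6 - 6)) = (2*c)/(c + 0) = (2*c)/c = 2)
1/(K(33) + (J(63) + 3477)) = 1/(2 + ((5 + 63)**2 + 3477)) = 1/(2 + (68**2 + 3477)) = 1/(2 + (4624 + 3477)) = 1/(2 + 8101) = 1/8103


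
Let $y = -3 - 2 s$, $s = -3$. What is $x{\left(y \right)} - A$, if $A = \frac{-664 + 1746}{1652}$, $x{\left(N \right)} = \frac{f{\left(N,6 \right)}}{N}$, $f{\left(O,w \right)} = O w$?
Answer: $\frac{4415}{826} \approx 5.345$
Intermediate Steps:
$y = 3$ ($y = -3 - -6 = -3 + 6 = 3$)
$x{\left(N \right)} = 6$ ($x{\left(N \right)} = \frac{N 6}{N} = \frac{6 N}{N} = 6$)
$A = \frac{541}{826}$ ($A = 1082 \cdot \frac{1}{1652} = \frac{541}{826} \approx 0.65496$)
$x{\left(y \right)} - A = 6 - \frac{541}{826} = \frac{4415}{826}$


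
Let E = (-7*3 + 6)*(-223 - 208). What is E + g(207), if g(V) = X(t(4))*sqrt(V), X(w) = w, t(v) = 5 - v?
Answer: 6465 + 3*sqrt(23) ≈ 6479.4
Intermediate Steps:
g(V) = sqrt(V) (g(V) = (5 - 1*4)*sqrt(V) = (5 - 4)*sqrt(V) = 1*sqrt(V) = sqrt(V))
E = 6465 (E = (-21 + 6)*(-431) = -15*(-431) = 6465)
E + g(207) = 6465 + sqrt(207) = 6465 + 3*sqrt(23)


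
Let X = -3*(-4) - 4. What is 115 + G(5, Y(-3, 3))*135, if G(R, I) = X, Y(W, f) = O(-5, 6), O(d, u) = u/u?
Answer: 1195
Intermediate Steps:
O(d, u) = 1
Y(W, f) = 1
X = 8 (X = 12 - 4 = 8)
G(R, I) = 8
115 + G(5, Y(-3, 3))*135 = 115 + 8*135 = 115 + 1080 = 1195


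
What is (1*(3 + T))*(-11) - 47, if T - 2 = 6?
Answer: -168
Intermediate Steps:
T = 8 (T = 2 + 6 = 8)
(1*(3 + T))*(-11) - 47 = (1*(3 + 8))*(-11) - 47 = (1*11)*(-11) - 47 = 11*(-11) - 47 = -121 - 47 = -168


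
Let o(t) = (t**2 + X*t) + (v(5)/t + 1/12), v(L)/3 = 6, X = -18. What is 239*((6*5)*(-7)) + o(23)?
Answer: -13820461/276 ≈ -50074.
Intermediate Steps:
v(L) = 18 (v(L) = 3*6 = 18)
o(t) = 1/12 + t**2 - 18*t + 18/t (o(t) = (t**2 - 18*t) + (18/t + 1/12) = (t**2 - 18*t) + (1/12 + 18/t) = 1/12 + t**2 - 18*t + 18/t)
239*((6*5)*(-7)) + o(23) = 239*((6*5)*(-7)) + (1/12 + 23**2 - 18*23 + 18/23) = 239*(30*(-7)) + (1/12 + 529 - 414 + 18*(1/23)) = 239*(-210) + (1/12 + 529 - 414 + 18/23) = -50190 + 31979/276 = -13820461/276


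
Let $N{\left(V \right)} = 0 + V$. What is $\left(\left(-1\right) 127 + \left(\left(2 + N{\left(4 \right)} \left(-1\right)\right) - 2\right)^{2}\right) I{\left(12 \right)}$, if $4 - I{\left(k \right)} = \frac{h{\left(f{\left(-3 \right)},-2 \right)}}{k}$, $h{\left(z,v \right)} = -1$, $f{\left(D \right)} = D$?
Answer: $- \frac{1813}{4} \approx -453.25$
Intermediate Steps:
$N{\left(V \right)} = V$
$I{\left(k \right)} = 4 + \frac{1}{k}$ ($I{\left(k \right)} = 4 - - \frac{1}{k} = 4 + \frac{1}{k}$)
$\left(\left(-1\right) 127 + \left(\left(2 + N{\left(4 \right)} \left(-1\right)\right) - 2\right)^{2}\right) I{\left(12 \right)} = \left(\left(-1\right) 127 + \left(\left(2 + 4 \left(-1\right)\right) - 2\right)^{2}\right) \left(4 + \frac{1}{12}\right) = \left(-127 + \left(\left(2 - 4\right) - 2\right)^{2}\right) \left(4 + \frac{1}{12}\right) = \left(-127 + \left(-2 - 2\right)^{2}\right) \frac{49}{12} = \left(-127 + \left(-4\right)^{2}\right) \frac{49}{12} = \left(-127 + 16\right) \frac{49}{12} = \left(-111\right) \frac{49}{12} = - \frac{1813}{4}$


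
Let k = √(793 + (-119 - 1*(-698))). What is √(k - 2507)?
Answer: √(-2507 + 14*√7) ≈ 49.699*I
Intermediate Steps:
k = 14*√7 (k = √(793 + (-119 + 698)) = √(793 + 579) = √1372 = 14*√7 ≈ 37.041)
√(k - 2507) = √(14*√7 - 2507) = √(-2507 + 14*√7)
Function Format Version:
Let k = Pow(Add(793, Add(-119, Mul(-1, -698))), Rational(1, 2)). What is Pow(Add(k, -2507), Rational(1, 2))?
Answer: Pow(Add(-2507, Mul(14, Pow(7, Rational(1, 2)))), Rational(1, 2)) ≈ Mul(49.699, I)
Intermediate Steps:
k = Mul(14, Pow(7, Rational(1, 2))) (k = Pow(Add(793, Add(-119, 698)), Rational(1, 2)) = Pow(Add(793, 579), Rational(1, 2)) = Pow(1372, Rational(1, 2)) = Mul(14, Pow(7, Rational(1, 2))) ≈ 37.041)
Pow(Add(k, -2507), Rational(1, 2)) = Pow(Add(Mul(14, Pow(7, Rational(1, 2))), -2507), Rational(1, 2)) = Pow(Add(-2507, Mul(14, Pow(7, Rational(1, 2)))), Rational(1, 2))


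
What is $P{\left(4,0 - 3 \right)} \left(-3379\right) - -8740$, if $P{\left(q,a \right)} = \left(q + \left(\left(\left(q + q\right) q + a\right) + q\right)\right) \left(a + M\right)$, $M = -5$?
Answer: $1008924$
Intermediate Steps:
$P{\left(q,a \right)} = \left(-5 + a\right) \left(a + 2 q + 2 q^{2}\right)$ ($P{\left(q,a \right)} = \left(q + \left(\left(\left(q + q\right) q + a\right) + q\right)\right) \left(a - 5\right) = \left(q + \left(\left(2 q q + a\right) + q\right)\right) \left(-5 + a\right) = \left(q + \left(\left(2 q^{2} + a\right) + q\right)\right) \left(-5 + a\right) = \left(q + \left(\left(a + 2 q^{2}\right) + q\right)\right) \left(-5 + a\right) = \left(q + \left(a + q + 2 q^{2}\right)\right) \left(-5 + a\right) = \left(a + 2 q + 2 q^{2}\right) \left(-5 + a\right) = \left(-5 + a\right) \left(a + 2 q + 2 q^{2}\right)$)
$P{\left(4,0 - 3 \right)} \left(-3379\right) - -8740 = \left(\left(0 - 3\right)^{2} - 40 - 10 \cdot 4^{2} - 5 \left(0 - 3\right) + 2 \left(0 - 3\right) 4 + 2 \left(0 - 3\right) 4^{2}\right) \left(-3379\right) - -8740 = \left(\left(0 - 3\right)^{2} - 40 - 160 - 5 \left(0 - 3\right) + 2 \left(0 - 3\right) 4 + 2 \left(0 - 3\right) 16\right) \left(-3379\right) + 8740 = \left(\left(-3\right)^{2} - 40 - 160 - -15 + 2 \left(-3\right) 4 + 2 \left(-3\right) 16\right) \left(-3379\right) + 8740 = \left(9 - 40 - 160 + 15 - 24 - 96\right) \left(-3379\right) + 8740 = \left(-296\right) \left(-3379\right) + 8740 = 1000184 + 8740 = 1008924$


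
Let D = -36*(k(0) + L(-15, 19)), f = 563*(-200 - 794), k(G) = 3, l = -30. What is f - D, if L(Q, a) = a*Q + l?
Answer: -570854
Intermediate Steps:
L(Q, a) = -30 + Q*a (L(Q, a) = a*Q - 30 = Q*a - 30 = -30 + Q*a)
f = -559622 (f = 563*(-994) = -559622)
D = 11232 (D = -36*(3 + (-30 - 15*19)) = -36*(3 + (-30 - 285)) = -36*(3 - 315) = -36*(-312) = 11232)
f - D = -559622 - 1*11232 = -559622 - 11232 = -570854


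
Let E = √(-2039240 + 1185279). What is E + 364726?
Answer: 364726 + I*√853961 ≈ 3.6473e+5 + 924.1*I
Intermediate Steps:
E = I*√853961 (E = √(-853961) = I*√853961 ≈ 924.1*I)
E + 364726 = I*√853961 + 364726 = 364726 + I*√853961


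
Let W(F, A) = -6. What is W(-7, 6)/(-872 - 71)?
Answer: 6/943 ≈ 0.0063627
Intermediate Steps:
W(-7, 6)/(-872 - 71) = -6/(-872 - 71) = -6/(-943) = -6*(-1/943) = 6/943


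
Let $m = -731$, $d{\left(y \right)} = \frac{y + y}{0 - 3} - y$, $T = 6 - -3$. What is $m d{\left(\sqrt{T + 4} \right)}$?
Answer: $\frac{3655 \sqrt{13}}{3} \approx 4392.8$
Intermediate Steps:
$T = 9$ ($T = 6 + 3 = 9$)
$d{\left(y \right)} = - \frac{5 y}{3}$ ($d{\left(y \right)} = \frac{2 y}{-3} - y = 2 y \left(- \frac{1}{3}\right) - y = - \frac{2 y}{3} - y = - \frac{5 y}{3}$)
$m d{\left(\sqrt{T + 4} \right)} = - 731 \left(- \frac{5 \sqrt{9 + 4}}{3}\right) = - 731 \left(- \frac{5 \sqrt{13}}{3}\right) = \frac{3655 \sqrt{13}}{3}$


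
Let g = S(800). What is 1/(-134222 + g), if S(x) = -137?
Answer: -1/134359 ≈ -7.4427e-6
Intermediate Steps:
g = -137
1/(-134222 + g) = 1/(-134222 - 137) = 1/(-134359) = -1/134359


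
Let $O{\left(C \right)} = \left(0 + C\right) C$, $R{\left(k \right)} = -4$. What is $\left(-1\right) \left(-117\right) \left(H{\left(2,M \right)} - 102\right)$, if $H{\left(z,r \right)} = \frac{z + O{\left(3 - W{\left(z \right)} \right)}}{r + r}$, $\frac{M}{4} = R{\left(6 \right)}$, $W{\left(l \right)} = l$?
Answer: $- \frac{382239}{32} \approx -11945.0$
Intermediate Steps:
$M = -16$ ($M = 4 \left(-4\right) = -16$)
$O{\left(C \right)} = C^{2}$ ($O{\left(C \right)} = C C = C^{2}$)
$H{\left(z,r \right)} = \frac{z + \left(3 - z\right)^{2}}{2 r}$ ($H{\left(z,r \right)} = \frac{z + \left(3 - z\right)^{2}}{r + r} = \frac{z + \left(3 - z\right)^{2}}{2 r}$)
$\left(-1\right) \left(-117\right) \left(H{\left(2,M \right)} - 102\right) = \left(-1\right) \left(-117\right) \left(\frac{2 + \left(-3 + 2\right)^{2}}{2 \left(-16\right)} - 102\right) = 117 \left(\frac{1}{2} \left(- \frac{1}{16}\right) \left(2 + \left(-1\right)^{2}\right) - 102\right) = 117 \left(\frac{1}{2} \left(- \frac{1}{16}\right) \left(2 + 1\right) - 102\right) = 117 \left(\frac{1}{2} \left(- \frac{1}{16}\right) 3 - 102\right) = 117 \left(- \frac{3}{32} - 102\right) = 117 \left(- \frac{3267}{32}\right) = - \frac{382239}{32}$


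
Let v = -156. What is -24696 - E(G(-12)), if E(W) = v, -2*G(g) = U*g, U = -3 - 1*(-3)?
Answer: -24540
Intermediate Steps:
U = 0 (U = -3 + 3 = 0)
G(g) = 0 (G(g) = -0*g = -1/2*0 = 0)
E(W) = -156
-24696 - E(G(-12)) = -24696 - 1*(-156) = -24696 + 156 = -24540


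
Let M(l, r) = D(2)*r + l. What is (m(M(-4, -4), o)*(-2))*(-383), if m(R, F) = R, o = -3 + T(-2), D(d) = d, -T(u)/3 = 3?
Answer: -9192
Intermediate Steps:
T(u) = -9 (T(u) = -3*3 = -9)
M(l, r) = l + 2*r (M(l, r) = 2*r + l = l + 2*r)
o = -12 (o = -3 - 9 = -12)
(m(M(-4, -4), o)*(-2))*(-383) = ((-4 + 2*(-4))*(-2))*(-383) = ((-4 - 8)*(-2))*(-383) = -12*(-2)*(-383) = 24*(-383) = -9192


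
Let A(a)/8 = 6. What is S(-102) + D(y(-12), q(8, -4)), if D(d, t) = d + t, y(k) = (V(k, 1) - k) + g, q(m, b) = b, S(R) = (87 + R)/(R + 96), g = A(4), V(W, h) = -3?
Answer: 111/2 ≈ 55.500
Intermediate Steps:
A(a) = 48 (A(a) = 8*6 = 48)
g = 48
S(R) = (87 + R)/(96 + R)
y(k) = 45 - k (y(k) = (-3 - k) + 48 = 45 - k)
S(-102) + D(y(-12), q(8, -4)) = (87 - 102)/(96 - 102) + ((45 - 1*(-12)) - 4) = -15/(-6) + ((45 + 12) - 4) = -⅙*(-15) + (57 - 4) = 5/2 + 53 = 111/2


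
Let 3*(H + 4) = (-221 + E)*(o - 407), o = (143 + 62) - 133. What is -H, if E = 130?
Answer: -30473/3 ≈ -10158.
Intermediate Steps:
o = 72 (o = 205 - 133 = 72)
H = 30473/3 (H = -4 + ((-221 + 130)*(72 - 407))/3 = -4 + (-91*(-335))/3 = -4 + (⅓)*30485 = -4 + 30485/3 = 30473/3 ≈ 10158.)
-H = -1*30473/3 = -30473/3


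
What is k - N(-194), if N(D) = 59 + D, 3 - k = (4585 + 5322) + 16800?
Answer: -26569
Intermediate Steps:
k = -26704 (k = 3 - ((4585 + 5322) + 16800) = 3 - (9907 + 16800) = 3 - 1*26707 = 3 - 26707 = -26704)
k - N(-194) = -26704 - (59 - 194) = -26704 - 1*(-135) = -26704 + 135 = -26569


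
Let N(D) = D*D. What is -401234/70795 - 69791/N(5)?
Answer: -990176939/353975 ≈ -2797.3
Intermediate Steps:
N(D) = D²
-401234/70795 - 69791/N(5) = -401234/70795 - 69791/(5²) = -401234*1/70795 - 69791/25 = -401234/70795 - 69791*1/25 = -401234/70795 - 69791/25 = -990176939/353975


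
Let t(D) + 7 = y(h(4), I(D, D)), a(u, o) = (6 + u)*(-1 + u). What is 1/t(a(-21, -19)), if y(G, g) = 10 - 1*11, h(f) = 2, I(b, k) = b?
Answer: -1/8 ≈ -0.12500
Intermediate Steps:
y(G, g) = -1 (y(G, g) = 10 - 11 = -1)
a(u, o) = (-1 + u)*(6 + u)
t(D) = -8 (t(D) = -7 - 1 = -8)
1/t(a(-21, -19)) = 1/(-8) = -1/8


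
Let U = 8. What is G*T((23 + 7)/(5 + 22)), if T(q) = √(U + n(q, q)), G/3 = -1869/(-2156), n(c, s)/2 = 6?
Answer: 801*√5/154 ≈ 11.630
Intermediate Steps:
n(c, s) = 12 (n(c, s) = 2*6 = 12)
G = 801/308 (G = 3*(-1869/(-2156)) = 3*(-1869*(-1/2156)) = 3*(267/308) = 801/308 ≈ 2.6007)
T(q) = 2*√5 (T(q) = √(8 + 12) = √20 = 2*√5)
G*T((23 + 7)/(5 + 22)) = 801*(2*√5)/308 = 801*√5/154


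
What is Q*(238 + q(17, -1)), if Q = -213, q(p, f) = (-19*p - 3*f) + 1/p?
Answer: 296709/17 ≈ 17453.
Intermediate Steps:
q(p, f) = 1/p - 19*p - 3*f
Q*(238 + q(17, -1)) = -213*(238 + (1/17 - 19*17 - 3*(-1))) = -213*(238 + (1/17 - 323 + 3)) = -213*(238 - 5439/17) = -213*(-1393/17) = 296709/17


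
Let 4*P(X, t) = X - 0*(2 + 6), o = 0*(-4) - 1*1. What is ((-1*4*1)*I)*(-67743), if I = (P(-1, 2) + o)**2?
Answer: 1693575/4 ≈ 4.2339e+5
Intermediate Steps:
o = -1 (o = 0 - 1 = -1)
P(X, t) = X/4 (P(X, t) = (X - 0*(2 + 6))/4 = (X - 0*8)/4 = (X - 1*0)/4 = (X + 0)/4 = X/4)
I = 25/16 (I = ((1/4)*(-1) - 1)**2 = (-1/4 - 1)**2 = (-5/4)**2 = 25/16 ≈ 1.5625)
((-1*4*1)*I)*(-67743) = ((-1*4*1)*(25/16))*(-67743) = (-4*1*(25/16))*(-67743) = -4*25/16*(-67743) = -25/4*(-67743) = 1693575/4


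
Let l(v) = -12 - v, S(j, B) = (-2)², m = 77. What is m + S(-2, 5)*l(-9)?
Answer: 65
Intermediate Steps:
S(j, B) = 4
m + S(-2, 5)*l(-9) = 77 + 4*(-12 - 1*(-9)) = 77 + 4*(-12 + 9) = 77 + 4*(-3) = 77 - 12 = 65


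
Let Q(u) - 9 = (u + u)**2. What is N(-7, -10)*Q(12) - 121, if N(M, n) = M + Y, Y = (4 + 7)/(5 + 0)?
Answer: -2929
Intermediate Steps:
Q(u) = 9 + 4*u**2 (Q(u) = 9 + (u + u)**2 = 9 + (2*u)**2 = 9 + 4*u**2)
Y = 11/5 ≈ 2.2000
N(M, n) = 11/5 + M (N(M, n) = M + 11/5 = 11/5 + M)
N(-7, -10)*Q(12) - 121 = (11/5 - 7)*(9 + 4*12**2) - 121 = -24*(9 + 4*144)/5 - 121 = -24*(9 + 576)/5 - 121 = -24/5*585 - 121 = -2808 - 121 = -2929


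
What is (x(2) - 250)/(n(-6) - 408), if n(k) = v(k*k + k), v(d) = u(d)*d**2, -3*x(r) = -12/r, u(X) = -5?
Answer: 62/1227 ≈ 0.050530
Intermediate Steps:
x(r) = 4/r (x(r) = -(-4)/r = 4/r)
v(d) = -5*d**2
n(k) = -5*(k + k**2)**2 (n(k) = -5*(k*k + k)**2 = -5*(k**2 + k)**2 = -5*(k + k**2)**2)
(x(2) - 250)/(n(-6) - 408) = (4/2 - 250)/(-5*(-6)**2*(1 - 6)**2 - 408) = (4*(1/2) - 250)/(-5*36*(-5)**2 - 408) = (2 - 250)/(-5*36*25 - 408) = -248/(-4500 - 408) = -248/(-4908) = -248*(-1/4908) = 62/1227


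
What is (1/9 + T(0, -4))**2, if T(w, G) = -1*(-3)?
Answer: 784/81 ≈ 9.6790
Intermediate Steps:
T(w, G) = 3
(1/9 + T(0, -4))**2 = (1/9 + 3)**2 = (28/9)**2 = 784/81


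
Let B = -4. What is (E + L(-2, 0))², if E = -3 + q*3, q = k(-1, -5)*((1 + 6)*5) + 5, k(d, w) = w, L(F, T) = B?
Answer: 267289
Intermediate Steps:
L(F, T) = -4
q = -170 (q = -5*(1 + 6)*5 + 5 = -35*5 + 5 = -5*35 + 5 = -175 + 5 = -170)
E = -513 (E = -3 - 170*3 = -3 - 510 = -513)
(E + L(-2, 0))² = (-513 - 4)² = (-517)² = 267289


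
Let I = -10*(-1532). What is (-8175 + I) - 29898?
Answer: -22753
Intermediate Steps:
I = 15320
(-8175 + I) - 29898 = (-8175 + 15320) - 29898 = 7145 - 29898 = -22753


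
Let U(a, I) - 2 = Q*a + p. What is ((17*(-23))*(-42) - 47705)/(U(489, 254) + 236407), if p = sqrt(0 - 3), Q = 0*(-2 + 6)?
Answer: -352170607/2661391204 + 4469*I*sqrt(3)/7984173612 ≈ -0.13233 + 9.6948e-7*I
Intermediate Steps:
Q = 0 (Q = 0*4 = 0)
p = I*sqrt(3) (p = sqrt(-3) = I*sqrt(3) ≈ 1.732*I)
U(a, I) = 2 + I*sqrt(3) (U(a, I) = 2 + (0*a + I*sqrt(3)) = 2 + (0 + I*sqrt(3)) = 2 + I*sqrt(3))
((17*(-23))*(-42) - 47705)/(U(489, 254) + 236407) = ((17*(-23))*(-42) - 47705)/((2 + I*sqrt(3)) + 236407) = (-391*(-42) - 47705)/(236409 + I*sqrt(3)) = (16422 - 47705)/(236409 + I*sqrt(3)) = -31283/(236409 + I*sqrt(3))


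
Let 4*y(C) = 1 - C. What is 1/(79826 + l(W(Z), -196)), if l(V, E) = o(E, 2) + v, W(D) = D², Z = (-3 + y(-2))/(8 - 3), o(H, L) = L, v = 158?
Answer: 1/79986 ≈ 1.2502e-5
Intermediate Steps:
y(C) = ¼ - C/4 (y(C) = (1 - C)/4 = ¼ - C/4)
Z = -9/20 (Z = (-3 + (¼ - ¼*(-2)))/(8 - 3) = (-3 + (¼ + ½))/5 = (-3 + ¾)*(⅕) = -9/4*⅕ = -9/20 ≈ -0.45000)
l(V, E) = 160 (l(V, E) = 2 + 158 = 160)
1/(79826 + l(W(Z), -196)) = 1/(79826 + 160) = 1/79986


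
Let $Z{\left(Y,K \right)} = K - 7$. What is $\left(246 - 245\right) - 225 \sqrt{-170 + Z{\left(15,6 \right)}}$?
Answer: $1 - 675 i \sqrt{19} \approx 1.0 - 2942.3 i$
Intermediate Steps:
$Z{\left(Y,K \right)} = -7 + K$
$\left(246 - 245\right) - 225 \sqrt{-170 + Z{\left(15,6 \right)}} = \left(246 - 245\right) - 225 \sqrt{-170 + \left(-7 + 6\right)} = \left(246 - 245\right) - 225 \sqrt{-170 - 1} = 1 - 225 \sqrt{-171} = 1 - 225 \cdot 3 i \sqrt{19} = 1 - 675 i \sqrt{19}$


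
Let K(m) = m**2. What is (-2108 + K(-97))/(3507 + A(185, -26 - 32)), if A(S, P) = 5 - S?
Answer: 7301/3327 ≈ 2.1945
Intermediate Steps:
(-2108 + K(-97))/(3507 + A(185, -26 - 32)) = (-2108 + (-97)**2)/(3507 + (5 - 1*185)) = (-2108 + 9409)/(3507 + (5 - 185)) = 7301/(3507 - 180) = 7301/3327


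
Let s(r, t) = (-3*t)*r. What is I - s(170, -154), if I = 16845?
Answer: -61695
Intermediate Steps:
s(r, t) = -3*r*t
I - s(170, -154) = 16845 - (-3)*170*(-154) = 16845 - 1*78540 = 16845 - 78540 = -61695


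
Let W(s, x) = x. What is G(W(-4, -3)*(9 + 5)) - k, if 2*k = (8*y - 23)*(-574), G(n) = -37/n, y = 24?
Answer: 2037163/42 ≈ 48504.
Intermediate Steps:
k = -48503 (k = ((8*24 - 23)*(-574))/2 = ((192 - 23)*(-574))/2 = (169*(-574))/2 = (½)*(-97006) = -48503)
G(W(-4, -3)*(9 + 5)) - k = -37*(-1/(3*(9 + 5))) - 1*(-48503) = -37/((-3*14)) + 48503 = -37/(-42) + 48503 = -37*(-1/42) + 48503 = 37/42 + 48503 = 2037163/42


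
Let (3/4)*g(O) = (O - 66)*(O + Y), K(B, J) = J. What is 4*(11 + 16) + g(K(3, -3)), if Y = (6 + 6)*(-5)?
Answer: 5904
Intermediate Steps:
Y = -60 (Y = 12*(-5) = -60)
g(O) = 4*(-66 + O)*(-60 + O)/3 (g(O) = 4*((O - 66)*(O - 60))/3 = 4*((-66 + O)*(-60 + O))/3 = 4*(-66 + O)*(-60 + O)/3)
4*(11 + 16) + g(K(3, -3)) = 4*(11 + 16) + (5280 - 168*(-3) + (4/3)*(-3)**2) = 4*27 + (5280 + 504 + (4/3)*9) = 108 + (5280 + 504 + 12) = 108 + 5796 = 5904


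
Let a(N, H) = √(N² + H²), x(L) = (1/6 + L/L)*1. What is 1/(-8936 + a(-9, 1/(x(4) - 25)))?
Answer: -182732264/1632893854699 - 429*√184045/1632893854699 ≈ -0.00011202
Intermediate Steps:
x(L) = 7/6 (x(L) = (1*(⅙) + 1)*1 = (⅙ + 1)*1 = (7/6)*1 = 7/6)
a(N, H) = √(H² + N²)
1/(-8936 + a(-9, 1/(x(4) - 25))) = 1/(-8936 + √((1/(7/6 - 25))² + (-9)²)) = 1/(-8936 + √((1/(-143/6))² + 81)) = 1/(-8936 + √((-6/143)² + 81)) = 1/(-8936 + √(36/20449 + 81)) = 1/(-8936 + √(1656405/20449)) = 1/(-8936 + 3*√184045/143)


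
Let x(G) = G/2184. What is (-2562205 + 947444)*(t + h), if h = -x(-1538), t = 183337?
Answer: -323282859454253/1092 ≈ -2.9605e+11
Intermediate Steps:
x(G) = G/2184 (x(G) = G*(1/2184) = G/2184)
h = 769/1092 (h = -(-1538)/2184 = -1*(-769/1092) = 769/1092 ≈ 0.70421)
(-2562205 + 947444)*(t + h) = (-2562205 + 947444)*(183337 + 769/1092) = -1614761*200204773/1092 = -323282859454253/1092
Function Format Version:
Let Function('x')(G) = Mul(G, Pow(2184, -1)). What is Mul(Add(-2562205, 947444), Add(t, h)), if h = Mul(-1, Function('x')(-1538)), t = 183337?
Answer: Rational(-323282859454253, 1092) ≈ -2.9605e+11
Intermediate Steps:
Function('x')(G) = Mul(Rational(1, 2184), G) (Function('x')(G) = Mul(G, Rational(1, 2184)) = Mul(Rational(1, 2184), G))
h = Rational(769, 1092) (h = Mul(-1, Mul(Rational(1, 2184), -1538)) = Mul(-1, Rational(-769, 1092)) = Rational(769, 1092) ≈ 0.70421)
Mul(Add(-2562205, 947444), Add(t, h)) = Mul(Add(-2562205, 947444), Add(183337, Rational(769, 1092))) = Mul(-1614761, Rational(200204773, 1092)) = Rational(-323282859454253, 1092)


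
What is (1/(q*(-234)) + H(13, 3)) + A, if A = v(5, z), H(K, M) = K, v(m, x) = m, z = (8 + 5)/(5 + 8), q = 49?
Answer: 206387/11466 ≈ 18.000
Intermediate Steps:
z = 1 (z = 13/13 = 13*(1/13) = 1)
A = 5
(1/(q*(-234)) + H(13, 3)) + A = (1/(49*(-234)) + 13) + 5 = ((1/49)*(-1/234) + 13) + 5 = (-1/11466 + 13) + 5 = 149057/11466 + 5 = 206387/11466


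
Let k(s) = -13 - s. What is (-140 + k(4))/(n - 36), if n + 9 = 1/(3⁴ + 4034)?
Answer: 646055/185174 ≈ 3.4889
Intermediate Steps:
n = -37034/4115 (n = -9 + 1/(3⁴ + 4034) = -9 + 1/(81 + 4034) = -9 + 1/4115 = -37034/4115 ≈ -8.9998)
(-140 + k(4))/(n - 36) = (-140 + (-13 - 1*4))/(-37034/4115 - 36) = (-140 + (-13 - 4))/(-185174/4115) = (-140 - 17)*(-4115/185174) = -157*(-4115/185174) = 646055/185174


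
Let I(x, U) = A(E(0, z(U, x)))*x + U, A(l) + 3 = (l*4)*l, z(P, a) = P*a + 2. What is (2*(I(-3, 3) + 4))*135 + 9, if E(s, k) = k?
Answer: -154431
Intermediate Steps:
z(P, a) = 2 + P*a
A(l) = -3 + 4*l² (A(l) = -3 + (l*4)*l = -3 + (4*l)*l = -3 + 4*l²)
I(x, U) = U + x*(-3 + 4*(2 + U*x)²) (I(x, U) = (-3 + 4*(2 + U*x)²)*x + U = x*(-3 + 4*(2 + U*x)²) + U = U + x*(-3 + 4*(2 + U*x)²))
(2*(I(-3, 3) + 4))*135 + 9 = (2*((3 - 3*(-3 + 4*(2 + 3*(-3))²)) + 4))*135 + 9 = (2*((3 - 3*(-3 + 4*(2 - 9)²)) + 4))*135 + 9 = (2*((3 - 3*(-3 + 4*(-7)²)) + 4))*135 + 9 = (2*((3 - 3*(-3 + 4*49)) + 4))*135 + 9 = (2*((3 - 3*(-3 + 196)) + 4))*135 + 9 = (2*((3 - 3*193) + 4))*135 + 9 = (2*((3 - 579) + 4))*135 + 9 = (2*(-576 + 4))*135 + 9 = (2*(-572))*135 + 9 = -1144*135 + 9 = -154440 + 9 = -154431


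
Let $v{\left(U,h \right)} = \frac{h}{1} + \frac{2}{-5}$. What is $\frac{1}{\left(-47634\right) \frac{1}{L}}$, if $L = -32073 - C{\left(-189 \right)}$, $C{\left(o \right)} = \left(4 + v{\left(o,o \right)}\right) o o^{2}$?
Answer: $\frac{1043097788}{39695} \approx 26278.0$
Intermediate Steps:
$v{\left(U,h \right)} = - \frac{2}{5} + h$ ($v{\left(U,h \right)} = h 1 + 2 \left(- \frac{1}{5}\right) = h - \frac{2}{5} = - \frac{2}{5} + h$)
$C{\left(o \right)} = o^{3} \left(\frac{18}{5} + o\right)$ ($C{\left(o \right)} = \left(4 + \left(- \frac{2}{5} + o\right)\right) o o^{2} = \left(\frac{18}{5} + o\right) o^{3} = o^{3} \left(\frac{18}{5} + o\right)$)
$L = - \frac{6258586728}{5}$ ($L = -32073 - \left(-189\right)^{3} \left(\frac{18}{5} - 189\right) = -32073 - \left(-6751269\right) \left(- \frac{927}{5}\right) = -32073 - \frac{6258426363}{5} = - \frac{6258586728}{5} \approx -1.2517 \cdot 10^{9}$)
$\frac{1}{\left(-47634\right) \frac{1}{L}} = \frac{1}{\left(-47634\right) \frac{1}{- \frac{6258586728}{5}}} = \frac{1}{\left(-47634\right) \left(- \frac{5}{6258586728}\right)} = \frac{1}{\frac{39695}{1043097788}} = \frac{1043097788}{39695}$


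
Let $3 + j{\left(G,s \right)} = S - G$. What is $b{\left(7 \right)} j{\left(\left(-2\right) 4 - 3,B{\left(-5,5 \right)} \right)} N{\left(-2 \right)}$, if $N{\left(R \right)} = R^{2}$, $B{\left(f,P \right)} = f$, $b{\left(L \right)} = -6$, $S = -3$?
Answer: $-120$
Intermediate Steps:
$j{\left(G,s \right)} = -6 - G$ ($j{\left(G,s \right)} = -3 - \left(3 + G\right) = -6 - G$)
$b{\left(7 \right)} j{\left(\left(-2\right) 4 - 3,B{\left(-5,5 \right)} \right)} N{\left(-2 \right)} = - 6 \left(-6 - \left(\left(-2\right) 4 - 3\right)\right) \left(-2\right)^{2} = - 6 \left(-6 - \left(-8 - 3\right)\right) 4 = - 6 \left(-6 - -11\right) 4 = - 6 \left(-6 + 11\right) 4 = \left(-6\right) 5 \cdot 4 = \left(-30\right) 4 = -120$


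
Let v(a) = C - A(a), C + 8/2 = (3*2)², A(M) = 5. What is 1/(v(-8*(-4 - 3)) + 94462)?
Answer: 1/94489 ≈ 1.0583e-5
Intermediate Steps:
C = 32 (C = -4 + (3*2)² = -4 + 6² = -4 + 36 = 32)
v(a) = 27 (v(a) = 32 - 1*5 = 32 - 5 = 27)
1/(v(-8*(-4 - 3)) + 94462) = 1/(27 + 94462) = 1/94489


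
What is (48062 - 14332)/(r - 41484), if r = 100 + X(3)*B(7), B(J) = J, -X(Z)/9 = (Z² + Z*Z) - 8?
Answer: -16865/21007 ≈ -0.80283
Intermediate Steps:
X(Z) = 72 - 18*Z² (X(Z) = -9*((Z² + Z*Z) - 8) = -9*((Z² + Z²) - 8) = -9*(2*Z² - 8) = -9*(-8 + 2*Z²) = 72 - 18*Z²)
r = -530 (r = 100 + (72 - 18*3²)*7 = 100 + (72 - 18*9)*7 = 100 + (72 - 162)*7 = 100 - 90*7 = 100 - 630 = -530)
(48062 - 14332)/(r - 41484) = (48062 - 14332)/(-530 - 41484) = 33730/(-42014) = 33730*(-1/42014) = -16865/21007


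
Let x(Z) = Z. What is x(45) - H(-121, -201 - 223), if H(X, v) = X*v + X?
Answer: -51138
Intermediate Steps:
H(X, v) = X + X*v
x(45) - H(-121, -201 - 223) = 45 - (-121)*(1 + (-201 - 223)) = 45 - (-121)*(1 - 424) = 45 - (-121)*(-423) = 45 - 1*51183 = 45 - 51183 = -51138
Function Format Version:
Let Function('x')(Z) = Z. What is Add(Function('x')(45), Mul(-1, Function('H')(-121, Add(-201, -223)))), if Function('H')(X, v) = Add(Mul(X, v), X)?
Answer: -51138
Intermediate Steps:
Function('H')(X, v) = Add(X, Mul(X, v))
Add(Function('x')(45), Mul(-1, Function('H')(-121, Add(-201, -223)))) = Add(45, Mul(-1, Mul(-121, Add(1, Add(-201, -223))))) = Add(45, Mul(-1, Mul(-121, Add(1, -424)))) = Add(45, Mul(-1, Mul(-121, -423))) = Add(45, Mul(-1, 51183)) = Add(45, -51183) = -51138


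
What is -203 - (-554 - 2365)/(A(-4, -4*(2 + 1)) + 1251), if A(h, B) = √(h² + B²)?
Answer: -314011054/1564841 - 11676*√10/1564841 ≈ -200.69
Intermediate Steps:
A(h, B) = √(B² + h²)
-203 - (-554 - 2365)/(A(-4, -4*(2 + 1)) + 1251) = -203 - (-554 - 2365)/(√((-4*(2 + 1))² + (-4)²) + 1251) = -203 - (-2919)/(√((-4*3)² + 16) + 1251) = -203 - (-2919)/(√((-12)² + 16) + 1251) = -203 - (-2919)/(√(144 + 16) + 1251) = -203 - (-2919)/(√160 + 1251) = -203 - (-2919)/(4*√10 + 1251) = -203 - (-2919)/(1251 + 4*√10) = -203 + 2919/(1251 + 4*√10)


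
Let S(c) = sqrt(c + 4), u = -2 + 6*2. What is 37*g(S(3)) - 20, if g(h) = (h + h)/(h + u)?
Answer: -2378/93 + 740*sqrt(7)/93 ≈ -4.5177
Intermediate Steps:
u = 10 (u = -2 + 12 = 10)
S(c) = sqrt(4 + c)
g(h) = 2*h/(10 + h) (g(h) = (h + h)/(h + 10) = (2*h)/(10 + h) = 2*h/(10 + h))
37*g(S(3)) - 20 = 37*(2*sqrt(4 + 3)/(10 + sqrt(4 + 3))) - 20 = 37*(2*sqrt(7)/(10 + sqrt(7))) - 20 = 74*sqrt(7)/(10 + sqrt(7)) - 20 = -20 + 74*sqrt(7)/(10 + sqrt(7))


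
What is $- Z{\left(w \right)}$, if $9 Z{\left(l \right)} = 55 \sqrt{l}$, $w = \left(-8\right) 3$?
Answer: $- \frac{110 i \sqrt{6}}{9} \approx - 29.938 i$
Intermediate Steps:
$w = -24$
$Z{\left(l \right)} = \frac{55 \sqrt{l}}{9}$
$- Z{\left(w \right)} = - \frac{55 \sqrt{-24}}{9} = - \frac{55 \cdot 2 i \sqrt{6}}{9} = - \frac{110 i \sqrt{6}}{9}$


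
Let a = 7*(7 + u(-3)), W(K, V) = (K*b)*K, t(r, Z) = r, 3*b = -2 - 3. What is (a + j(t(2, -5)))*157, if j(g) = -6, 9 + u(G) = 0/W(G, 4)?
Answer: -3140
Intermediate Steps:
b = -5/3 (b = (-2 - 3)/3 = (⅓)*(-5) = -5/3 ≈ -1.6667)
W(K, V) = -5*K²/3 (W(K, V) = (K*(-5/3))*K = (-5*K/3)*K = -5*K²/3)
u(G) = -9 (u(G) = -9 + 0/((-5*G²/3)) = -9 + 0*(-3/(5*G²)) = -9 + 0 = -9)
a = -14 (a = 7*(7 - 9) = 7*(-2) = -14)
(a + j(t(2, -5)))*157 = (-14 - 6)*157 = -20*157 = -3140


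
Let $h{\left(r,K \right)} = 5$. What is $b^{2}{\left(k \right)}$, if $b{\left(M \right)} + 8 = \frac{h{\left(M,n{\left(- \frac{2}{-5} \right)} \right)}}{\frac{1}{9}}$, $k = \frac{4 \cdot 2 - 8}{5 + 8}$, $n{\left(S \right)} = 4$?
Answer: $1369$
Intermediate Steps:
$k = 0$ ($k = \frac{8 - 8}{13} = 0 \cdot \frac{1}{13} = 0$)
$b{\left(M \right)} = 37$ ($b{\left(M \right)} = -8 + \frac{5}{\frac{1}{9}} = -8 + 5 \frac{1}{\frac{1}{9}} = -8 + 5 \cdot 9 = -8 + 45 = 37$)
$b^{2}{\left(k \right)} = 37^{2} = 1369$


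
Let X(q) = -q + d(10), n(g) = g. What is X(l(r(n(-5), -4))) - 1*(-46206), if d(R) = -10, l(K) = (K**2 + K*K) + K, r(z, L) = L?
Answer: 46168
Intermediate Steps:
l(K) = K + 2*K**2 (l(K) = (K**2 + K**2) + K = 2*K**2 + K = K + 2*K**2)
X(q) = -10 - q (X(q) = -q - 10 = -10 - q)
X(l(r(n(-5), -4))) - 1*(-46206) = (-10 - (-4)*(1 + 2*(-4))) - 1*(-46206) = (-10 - (-4)*(1 - 8)) + 46206 = (-10 - (-4)*(-7)) + 46206 = (-10 - 1*28) + 46206 = (-10 - 28) + 46206 = -38 + 46206 = 46168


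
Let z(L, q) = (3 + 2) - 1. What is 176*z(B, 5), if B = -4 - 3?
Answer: 704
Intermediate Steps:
B = -7
z(L, q) = 4 (z(L, q) = 5 - 1 = 4)
176*z(B, 5) = 176*4 = 704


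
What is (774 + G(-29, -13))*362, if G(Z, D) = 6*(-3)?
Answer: 273672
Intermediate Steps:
G(Z, D) = -18
(774 + G(-29, -13))*362 = (774 - 18)*362 = 756*362 = 273672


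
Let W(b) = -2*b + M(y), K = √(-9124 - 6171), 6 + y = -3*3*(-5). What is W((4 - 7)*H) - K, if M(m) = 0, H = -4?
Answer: -24 - I*√15295 ≈ -24.0 - 123.67*I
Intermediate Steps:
y = 39 (y = -6 - 3*3*(-5) = -6 - 9*(-5) = -6 + 45 = 39)
K = I*√15295 (K = √(-15295) = I*√15295 ≈ 123.67*I)
W(b) = -2*b (W(b) = -2*b + 0 = -2*b)
W((4 - 7)*H) - K = -2*(4 - 7)*(-4) - I*√15295 = -(-6)*(-4) - I*√15295 = -2*12 - I*√15295 = -24 - I*√15295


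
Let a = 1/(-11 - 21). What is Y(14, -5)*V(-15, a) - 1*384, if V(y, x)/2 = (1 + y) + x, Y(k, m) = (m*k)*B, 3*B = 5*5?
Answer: 383659/24 ≈ 15986.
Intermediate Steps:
B = 25/3 (B = (5*5)/3 = (⅓)*25 = 25/3 ≈ 8.3333)
a = -1/32 (a = 1/(-32) = -1/32 ≈ -0.031250)
Y(k, m) = 25*k*m/3 (Y(k, m) = (m*k)*(25/3) = (k*m)*(25/3) = 25*k*m/3)
V(y, x) = 2 + 2*x + 2*y (V(y, x) = 2*((1 + y) + x) = 2*(1 + x + y) = 2 + 2*x + 2*y)
Y(14, -5)*V(-15, a) - 1*384 = ((25/3)*14*(-5))*(2 + 2*(-1/32) + 2*(-15)) - 1*384 = -1750*(2 - 1/16 - 30)/3 - 384 = -1750/3*(-449/16) - 384 = 392875/24 - 384 = 383659/24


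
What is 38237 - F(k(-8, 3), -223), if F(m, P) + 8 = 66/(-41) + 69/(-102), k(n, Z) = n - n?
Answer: 53316717/1394 ≈ 38247.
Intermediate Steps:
k(n, Z) = 0
F(m, P) = -14339/1394 (F(m, P) = -8 + (66/(-41) + 69/(-102)) = -8 + (66*(-1/41) + 69*(-1/102)) = -8 + (-66/41 - 23/34) = -8 - 3187/1394 = -14339/1394)
38237 - F(k(-8, 3), -223) = 38237 - 1*(-14339/1394) = 38237 + 14339/1394 = 53316717/1394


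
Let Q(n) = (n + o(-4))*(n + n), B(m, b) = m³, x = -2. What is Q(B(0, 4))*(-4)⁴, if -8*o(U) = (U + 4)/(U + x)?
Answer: 0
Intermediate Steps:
o(U) = -(4 + U)/(8*(-2 + U)) (o(U) = -(U + 4)/(8*(U - 2)) = -(4 + U)/(8*(-2 + U)))
Q(n) = 2*n² (Q(n) = (n + (-4 - 1*(-4))/(8*(-2 - 4)))*(n + n) = (n + (⅛)*(-4 + 4)/(-6))*(2*n) = (n + (⅛)*(-⅙)*0)*(2*n) = (n + 0)*(2*n) = n*(2*n) = 2*n²)
Q(B(0, 4))*(-4)⁴ = (2*(0³)²)*(-4)⁴ = (2*0²)*256 = (2*0)*256 = 0*256 = 0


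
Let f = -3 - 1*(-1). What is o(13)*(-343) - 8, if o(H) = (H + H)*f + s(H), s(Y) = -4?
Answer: 19200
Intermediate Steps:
f = -2 (f = -3 + 1 = -2)
o(H) = -4 - 4*H (o(H) = (H + H)*(-2) - 4 = (2*H)*(-2) - 4 = -4*H - 4 = -4 - 4*H)
o(13)*(-343) - 8 = (-4 - 4*13)*(-343) - 8 = (-4 - 52)*(-343) - 8 = -56*(-343) - 8 = 19208 - 8 = 19200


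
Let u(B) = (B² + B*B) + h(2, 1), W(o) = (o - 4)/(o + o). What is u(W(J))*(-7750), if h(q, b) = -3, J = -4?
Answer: 7750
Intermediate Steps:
W(o) = (-4 + o)/(2*o) (W(o) = (-4 + o)/((2*o)) = (-4 + o)*(1/(2*o)) = (-4 + o)/(2*o))
u(B) = -3 + 2*B² (u(B) = (B² + B*B) - 3 = (B² + B²) - 3 = 2*B² - 3 = -3 + 2*B²)
u(W(J))*(-7750) = (-3 + 2*((½)*(-4 - 4)/(-4))²)*(-7750) = (-3 + 2*((½)*(-¼)*(-8))²)*(-7750) = (-3 + 2*1²)*(-7750) = (-3 + 2*1)*(-7750) = (-3 + 2)*(-7750) = -1*(-7750) = 7750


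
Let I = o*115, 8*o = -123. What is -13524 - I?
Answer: -94047/8 ≈ -11756.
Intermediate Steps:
o = -123/8 (o = (⅛)*(-123) = -123/8 ≈ -15.375)
I = -14145/8 (I = -123/8*115 = -14145/8 ≈ -1768.1)
-13524 - I = -13524 - 1*(-14145/8) = -13524 + 14145/8 = -94047/8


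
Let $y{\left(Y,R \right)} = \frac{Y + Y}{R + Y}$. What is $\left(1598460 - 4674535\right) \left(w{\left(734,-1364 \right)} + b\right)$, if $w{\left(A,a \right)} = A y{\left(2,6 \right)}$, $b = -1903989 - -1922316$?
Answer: $-57504146050$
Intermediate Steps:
$b = 18327$ ($b = -1903989 + 1922316 = 18327$)
$y{\left(Y,R \right)} = \frac{2 Y}{R + Y}$
$w{\left(A,a \right)} = \frac{A}{2}$ ($w{\left(A,a \right)} = A 2 \cdot 2 \frac{1}{6 + 2} = A 2 \cdot 2 \cdot \frac{1}{8} = A \frac{1}{2} = \frac{A}{2}$)
$\left(1598460 - 4674535\right) \left(w{\left(734,-1364 \right)} + b\right) = \left(1598460 - 4674535\right) \left(\frac{1}{2} \cdot 734 + 18327\right) = - 3076075 \left(367 + 18327\right) = \left(-3076075\right) 18694 = -57504146050$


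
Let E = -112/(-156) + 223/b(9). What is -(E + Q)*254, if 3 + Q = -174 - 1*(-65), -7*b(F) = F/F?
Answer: 16565626/39 ≈ 4.2476e+5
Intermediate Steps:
b(F) = -⅐ (b(F) = -F/(7*F) = -⅐*1 = -⅐)
E = -60851/39 (E = -112/(-156) + 223/(-⅐) = -112*(-1/156) + 223*(-7) = 28/39 - 1561 = -60851/39 ≈ -1560.3)
Q = -112 (Q = -3 + (-174 - 1*(-65)) = -3 + (-174 + 65) = -3 - 109 = -112)
-(E + Q)*254 = -(-60851/39 - 112)*254 = -(-65219)*254/39 = -1*(-16565626/39) = 16565626/39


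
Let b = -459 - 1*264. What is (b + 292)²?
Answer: 185761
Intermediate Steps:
b = -723 (b = -459 - 264 = -723)
(b + 292)² = (-723 + 292)² = (-431)² = 185761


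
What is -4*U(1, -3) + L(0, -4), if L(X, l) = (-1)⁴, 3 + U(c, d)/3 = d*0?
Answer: 37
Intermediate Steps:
U(c, d) = -9 (U(c, d) = -9 + 3*(d*0) = -9 + 3*0 = -9 + 0 = -9)
L(X, l) = 1
-4*U(1, -3) + L(0, -4) = -4*(-9) + 1 = 36 + 1 = 37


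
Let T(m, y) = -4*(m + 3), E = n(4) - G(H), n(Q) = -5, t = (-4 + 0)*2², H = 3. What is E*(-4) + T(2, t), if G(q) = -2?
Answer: -8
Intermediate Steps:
t = -16 (t = -4*4 = -16)
E = -3 (E = -5 - 1*(-2) = -5 + 2 = -3)
T(m, y) = -12 - 4*m (T(m, y) = -4*(3 + m) = -12 - 4*m)
E*(-4) + T(2, t) = -3*(-4) + (-12 - 4*2) = 12 + (-12 - 8) = 12 - 20 = -8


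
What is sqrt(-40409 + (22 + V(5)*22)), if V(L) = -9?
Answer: I*sqrt(40585) ≈ 201.46*I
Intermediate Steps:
sqrt(-40409 + (22 + V(5)*22)) = sqrt(-40409 + (22 - 9*22)) = sqrt(-40409 + (22 - 198)) = sqrt(-40409 - 176) = sqrt(-40585) = I*sqrt(40585)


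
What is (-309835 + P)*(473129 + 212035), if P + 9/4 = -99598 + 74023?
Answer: -229812398859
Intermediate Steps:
P = -102309/4 (P = -9/4 + (-99598 + 74023) = -9/4 - 25575 = -102309/4 ≈ -25577.)
(-309835 + P)*(473129 + 212035) = (-309835 - 102309/4)*(473129 + 212035) = -1341649/4*685164 = -229812398859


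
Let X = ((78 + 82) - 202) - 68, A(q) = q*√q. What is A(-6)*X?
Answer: 660*I*√6 ≈ 1616.7*I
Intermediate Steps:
A(q) = q^(3/2)
X = -110 (X = (160 - 202) - 68 = -42 - 68 = -110)
A(-6)*X = (-6)^(3/2)*(-110) = -6*I*√6*(-110) = 660*I*√6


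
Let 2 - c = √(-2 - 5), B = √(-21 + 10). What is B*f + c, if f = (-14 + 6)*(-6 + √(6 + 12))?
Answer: 2 - I*√7 + 24*I*√11*(2 - √2) ≈ 2.0 + 43.982*I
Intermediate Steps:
B = I*√11 (B = √(-11) = I*√11 ≈ 3.3166*I)
f = 48 - 24*√2 (f = -8*(-6 + √18) = -8*(-6 + 3*√2) = 48 - 24*√2 ≈ 14.059)
c = 2 - I*√7 (c = 2 - √(-2 - 5) = 2 - √(-7) = 2 - I*√7 ≈ 2.0 - 2.6458*I)
B*f + c = (I*√11)*(48 - 24*√2) + (2 - I*√7) = I*√11*(48 - 24*√2) + (2 - I*√7) = 2 - I*√7 + I*√11*(48 - 24*√2)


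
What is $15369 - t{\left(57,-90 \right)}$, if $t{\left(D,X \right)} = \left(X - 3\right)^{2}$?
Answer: $6720$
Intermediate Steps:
$t{\left(D,X \right)} = \left(-3 + X\right)^{2}$
$15369 - t{\left(57,-90 \right)} = 15369 - \left(-3 - 90\right)^{2} = 15369 - \left(-93\right)^{2} = 15369 - 8649 = 6720$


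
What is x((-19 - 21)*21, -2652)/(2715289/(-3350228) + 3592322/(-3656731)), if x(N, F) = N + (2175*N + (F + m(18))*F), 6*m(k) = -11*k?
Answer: -12968245265295819408/4392835841935 ≈ -2.9521e+6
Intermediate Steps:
m(k) = -11*k/6 (m(k) = (-11*k)/6 = -11*k/6)
x(N, F) = 2176*N + F*(-33 + F) (x(N, F) = N + (2175*N + (F - 11/6*18)*F) = N + (2175*N + (F - 33)*F) = N + (2175*N + (-33 + F)*F) = N + (2175*N + F*(-33 + F)) = 2176*N + F*(-33 + F))
x((-19 - 21)*21, -2652)/(2715289/(-3350228) + 3592322/(-3656731)) = ((-2652)**2 - 33*(-2652) + 2176*((-19 - 21)*21))/(2715289/(-3350228) + 3592322/(-3656731)) = (7033104 + 87516 + 2176*(-40*21))/(2715289*(-1/3350228) + 3592322*(-1/3656731)) = (7033104 + 87516 + 2176*(-840))/(-2715289/3350228 - 3592322/3656731) = (7033104 + 87516 - 1827840)/(-21964179209675/12250882584668) = 5292780*(-12250882584668/21964179209675) = -12968245265295819408/4392835841935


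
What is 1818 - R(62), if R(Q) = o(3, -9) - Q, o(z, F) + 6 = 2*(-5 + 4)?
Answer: 1888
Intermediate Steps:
o(z, F) = -8 (o(z, F) = -6 + 2*(-5 + 4) = -6 + 2*(-1) = -6 - 2 = -8)
R(Q) = -8 - Q
1818 - R(62) = 1818 - (-8 - 1*62) = 1818 - (-8 - 62) = 1818 - 1*(-70) = 1818 + 70 = 1888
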